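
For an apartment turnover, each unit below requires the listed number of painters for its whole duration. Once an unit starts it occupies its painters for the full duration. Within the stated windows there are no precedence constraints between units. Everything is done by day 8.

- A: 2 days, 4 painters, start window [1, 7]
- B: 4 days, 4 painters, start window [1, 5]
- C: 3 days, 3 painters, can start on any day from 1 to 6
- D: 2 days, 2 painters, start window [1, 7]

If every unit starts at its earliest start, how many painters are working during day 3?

At early start, day 3 has: B, C.
Demand: 4 + 3 = 7.

7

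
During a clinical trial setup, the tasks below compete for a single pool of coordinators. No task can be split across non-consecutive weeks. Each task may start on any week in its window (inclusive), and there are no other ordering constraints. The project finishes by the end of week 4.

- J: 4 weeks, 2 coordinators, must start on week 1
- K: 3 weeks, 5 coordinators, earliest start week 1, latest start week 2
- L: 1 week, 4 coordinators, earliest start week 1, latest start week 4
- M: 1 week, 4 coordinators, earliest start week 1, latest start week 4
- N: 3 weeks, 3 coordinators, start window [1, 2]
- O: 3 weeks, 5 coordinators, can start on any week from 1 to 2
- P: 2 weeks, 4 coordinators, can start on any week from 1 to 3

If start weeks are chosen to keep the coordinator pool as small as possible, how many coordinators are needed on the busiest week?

19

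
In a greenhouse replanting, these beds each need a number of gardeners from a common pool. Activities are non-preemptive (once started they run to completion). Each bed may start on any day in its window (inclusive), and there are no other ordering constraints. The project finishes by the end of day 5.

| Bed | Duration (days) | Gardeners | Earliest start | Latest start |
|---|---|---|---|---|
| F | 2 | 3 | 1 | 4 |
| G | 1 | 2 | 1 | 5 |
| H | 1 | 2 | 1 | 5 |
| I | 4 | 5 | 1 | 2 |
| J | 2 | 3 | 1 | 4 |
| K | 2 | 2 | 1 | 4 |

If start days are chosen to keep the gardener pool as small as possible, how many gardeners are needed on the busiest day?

10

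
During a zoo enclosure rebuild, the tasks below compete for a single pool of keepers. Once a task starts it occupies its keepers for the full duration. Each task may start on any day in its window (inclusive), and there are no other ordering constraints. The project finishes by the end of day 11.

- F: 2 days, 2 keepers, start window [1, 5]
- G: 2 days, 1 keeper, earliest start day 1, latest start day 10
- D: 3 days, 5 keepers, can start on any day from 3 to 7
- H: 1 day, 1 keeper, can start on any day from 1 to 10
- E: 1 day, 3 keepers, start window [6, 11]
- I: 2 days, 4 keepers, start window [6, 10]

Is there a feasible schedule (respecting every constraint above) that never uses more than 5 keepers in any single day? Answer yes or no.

yes

Schedule F@1, G@1, D@3, H@1, E@6, I@7: d1:4  d2:3  d3:5  d4:5  d5:5  d6:3  d7:4  d8:4  d9:0  d10:0  d11:0 — peak 5 ≤ 5.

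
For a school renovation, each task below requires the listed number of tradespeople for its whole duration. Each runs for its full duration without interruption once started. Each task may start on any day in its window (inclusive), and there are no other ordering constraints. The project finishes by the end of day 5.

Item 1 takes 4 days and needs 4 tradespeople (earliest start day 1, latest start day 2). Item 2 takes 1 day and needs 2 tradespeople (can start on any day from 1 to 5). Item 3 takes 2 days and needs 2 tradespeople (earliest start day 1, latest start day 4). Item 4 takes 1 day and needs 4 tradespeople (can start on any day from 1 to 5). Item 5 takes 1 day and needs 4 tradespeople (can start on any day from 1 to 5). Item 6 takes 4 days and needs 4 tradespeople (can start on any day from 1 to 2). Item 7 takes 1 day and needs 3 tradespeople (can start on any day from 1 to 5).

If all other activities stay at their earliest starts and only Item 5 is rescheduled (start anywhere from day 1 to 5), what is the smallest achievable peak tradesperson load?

19

Item 5@1: d1:23  d2:10  d3:8  d4:8  d5:0 → peak 23
Item 5@2: d1:19  d2:14  d3:8  d4:8  d5:0 → peak 19
Item 5@3: d1:19  d2:10  d3:12  d4:8  d5:0 → peak 19
Item 5@4: d1:19  d2:10  d3:8  d4:12  d5:0 → peak 19
Item 5@5: d1:19  d2:10  d3:8  d4:8  d5:4 → peak 19
Best is Item 5@2, peak 19.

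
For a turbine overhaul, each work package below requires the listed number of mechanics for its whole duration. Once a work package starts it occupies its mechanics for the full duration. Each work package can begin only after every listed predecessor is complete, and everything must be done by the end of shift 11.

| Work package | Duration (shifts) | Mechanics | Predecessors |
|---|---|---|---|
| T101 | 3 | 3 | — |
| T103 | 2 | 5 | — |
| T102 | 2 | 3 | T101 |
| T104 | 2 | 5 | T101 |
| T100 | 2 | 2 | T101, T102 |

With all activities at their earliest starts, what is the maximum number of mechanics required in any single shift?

8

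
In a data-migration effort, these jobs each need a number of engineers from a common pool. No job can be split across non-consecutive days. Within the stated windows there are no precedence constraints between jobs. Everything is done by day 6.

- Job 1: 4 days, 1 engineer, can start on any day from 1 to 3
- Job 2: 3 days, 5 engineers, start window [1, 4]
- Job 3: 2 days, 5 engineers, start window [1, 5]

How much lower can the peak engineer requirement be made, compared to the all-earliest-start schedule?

Early-start peak: d1:11  d2:11  d3:6  d4:1  d5:0  d6:0 ⇒ 11.
Leveled (Job 1@1, Job 2@1, Job 3@4): d1:6  d2:6  d3:6  d4:6  d5:5  d6:0 ⇒ 6.
Reduction 11 − 6 = 5.

5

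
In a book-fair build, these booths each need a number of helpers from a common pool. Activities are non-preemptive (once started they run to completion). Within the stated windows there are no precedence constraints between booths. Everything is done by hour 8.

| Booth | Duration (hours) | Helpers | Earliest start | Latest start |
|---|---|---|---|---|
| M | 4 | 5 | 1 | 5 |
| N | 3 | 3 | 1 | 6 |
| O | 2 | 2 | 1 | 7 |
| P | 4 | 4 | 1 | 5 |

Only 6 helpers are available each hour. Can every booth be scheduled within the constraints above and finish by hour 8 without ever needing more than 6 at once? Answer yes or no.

no

Total helper-hours = 49; over 8 hours the average is 49/8 > 6, so some hour must exceed 6.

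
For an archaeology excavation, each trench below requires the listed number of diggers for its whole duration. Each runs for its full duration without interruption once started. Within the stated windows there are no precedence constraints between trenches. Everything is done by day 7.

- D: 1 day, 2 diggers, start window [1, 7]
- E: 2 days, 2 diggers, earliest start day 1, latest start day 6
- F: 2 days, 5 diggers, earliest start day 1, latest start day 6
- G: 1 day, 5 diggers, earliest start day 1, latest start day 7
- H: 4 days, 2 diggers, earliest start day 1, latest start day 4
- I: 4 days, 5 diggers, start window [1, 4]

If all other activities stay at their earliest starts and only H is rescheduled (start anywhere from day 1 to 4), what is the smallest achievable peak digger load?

H@1: d1:21  d2:14  d3:7  d4:7  d5:0  d6:0  d7:0 → peak 21
H@2: d1:19  d2:14  d3:7  d4:7  d5:2  d6:0  d7:0 → peak 19
H@3: d1:19  d2:12  d3:7  d4:7  d5:2  d6:2  d7:0 → peak 19
H@4: d1:19  d2:12  d3:5  d4:7  d5:2  d6:2  d7:2 → peak 19
Best is H@2, peak 19.

19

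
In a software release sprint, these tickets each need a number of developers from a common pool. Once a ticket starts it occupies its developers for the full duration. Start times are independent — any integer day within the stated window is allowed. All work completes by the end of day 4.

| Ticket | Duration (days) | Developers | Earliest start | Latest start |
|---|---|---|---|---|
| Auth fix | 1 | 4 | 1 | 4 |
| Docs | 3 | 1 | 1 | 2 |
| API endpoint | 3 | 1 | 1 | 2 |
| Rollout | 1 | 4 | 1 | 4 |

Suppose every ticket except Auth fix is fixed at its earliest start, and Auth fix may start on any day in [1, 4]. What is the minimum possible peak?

6

Auth fix@1: d1:10  d2:2  d3:2  d4:0 → peak 10
Auth fix@2: d1:6  d2:6  d3:2  d4:0 → peak 6
Auth fix@3: d1:6  d2:2  d3:6  d4:0 → peak 6
Auth fix@4: d1:6  d2:2  d3:2  d4:4 → peak 6
Best is Auth fix@2, peak 6.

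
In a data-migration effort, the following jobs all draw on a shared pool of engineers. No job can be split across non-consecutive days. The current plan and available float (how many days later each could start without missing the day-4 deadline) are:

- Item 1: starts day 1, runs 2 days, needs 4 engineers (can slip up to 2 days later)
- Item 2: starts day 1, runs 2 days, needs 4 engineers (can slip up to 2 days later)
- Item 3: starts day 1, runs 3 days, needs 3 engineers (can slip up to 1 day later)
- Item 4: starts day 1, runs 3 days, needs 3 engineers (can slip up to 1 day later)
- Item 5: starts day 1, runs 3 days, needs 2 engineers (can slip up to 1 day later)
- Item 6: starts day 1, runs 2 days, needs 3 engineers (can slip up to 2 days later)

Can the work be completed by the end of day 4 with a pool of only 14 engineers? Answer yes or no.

no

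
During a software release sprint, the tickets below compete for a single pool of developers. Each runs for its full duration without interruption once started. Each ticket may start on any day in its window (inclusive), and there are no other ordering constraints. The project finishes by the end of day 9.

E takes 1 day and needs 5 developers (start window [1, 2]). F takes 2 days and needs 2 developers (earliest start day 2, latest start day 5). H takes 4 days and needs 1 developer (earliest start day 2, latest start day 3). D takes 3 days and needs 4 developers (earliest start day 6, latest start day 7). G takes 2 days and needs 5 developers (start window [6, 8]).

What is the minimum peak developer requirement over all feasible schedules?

Schedule E@1, F@2, H@2, D@6, G@6: d1:5  d2:3  d3:3  d4:1  d5:1  d6:9  d7:9  d8:4  d9:0 — peak 9.

9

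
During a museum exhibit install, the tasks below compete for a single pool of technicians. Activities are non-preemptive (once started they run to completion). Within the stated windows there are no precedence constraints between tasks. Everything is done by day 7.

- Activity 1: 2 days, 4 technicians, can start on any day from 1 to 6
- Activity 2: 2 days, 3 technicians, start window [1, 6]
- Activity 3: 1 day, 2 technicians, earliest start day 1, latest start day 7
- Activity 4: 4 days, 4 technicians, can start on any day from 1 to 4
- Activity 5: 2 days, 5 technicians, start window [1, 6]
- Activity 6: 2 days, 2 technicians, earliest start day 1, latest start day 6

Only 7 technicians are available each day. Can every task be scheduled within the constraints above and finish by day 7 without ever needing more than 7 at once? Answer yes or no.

no

The minimum achievable peak is 8; 7 < 8, so no feasible schedule stays within the cap.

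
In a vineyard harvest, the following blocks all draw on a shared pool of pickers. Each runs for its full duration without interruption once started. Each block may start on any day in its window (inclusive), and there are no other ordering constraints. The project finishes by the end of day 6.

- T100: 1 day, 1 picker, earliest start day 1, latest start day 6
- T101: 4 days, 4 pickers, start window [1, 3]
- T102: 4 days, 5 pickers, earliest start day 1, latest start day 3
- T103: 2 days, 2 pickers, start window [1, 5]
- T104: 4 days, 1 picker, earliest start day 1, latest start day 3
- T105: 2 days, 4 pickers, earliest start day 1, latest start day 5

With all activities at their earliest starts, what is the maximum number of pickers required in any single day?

17

Early-start schedule: T100@1, T101@1, T102@1, T103@1, T104@1, T105@1.
Load per day: day 1: 17, day 2: 16, day 3: 10, day 4: 10, day 5: 0, day 6: 0.
Peak is 17.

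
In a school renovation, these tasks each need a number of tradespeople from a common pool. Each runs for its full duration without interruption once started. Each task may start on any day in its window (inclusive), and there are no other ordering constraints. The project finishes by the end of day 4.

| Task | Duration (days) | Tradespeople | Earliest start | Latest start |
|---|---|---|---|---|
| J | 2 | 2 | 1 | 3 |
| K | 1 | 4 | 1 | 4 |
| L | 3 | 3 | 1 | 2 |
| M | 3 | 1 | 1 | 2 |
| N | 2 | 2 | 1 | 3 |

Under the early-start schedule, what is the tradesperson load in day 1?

12

At early start, day 1 has: J, K, L, M, N.
Demand: 2 + 4 + 3 + 1 + 2 = 12.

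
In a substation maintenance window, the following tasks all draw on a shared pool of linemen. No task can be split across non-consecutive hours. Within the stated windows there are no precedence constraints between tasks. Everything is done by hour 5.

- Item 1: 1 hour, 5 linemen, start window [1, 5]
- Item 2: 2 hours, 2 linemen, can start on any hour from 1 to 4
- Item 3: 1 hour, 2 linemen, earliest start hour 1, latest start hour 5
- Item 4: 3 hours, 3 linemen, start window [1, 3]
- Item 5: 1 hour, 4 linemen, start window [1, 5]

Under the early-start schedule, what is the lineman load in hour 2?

5

At early start, hour 2 has: Item 2, Item 4.
Demand: 2 + 3 = 5.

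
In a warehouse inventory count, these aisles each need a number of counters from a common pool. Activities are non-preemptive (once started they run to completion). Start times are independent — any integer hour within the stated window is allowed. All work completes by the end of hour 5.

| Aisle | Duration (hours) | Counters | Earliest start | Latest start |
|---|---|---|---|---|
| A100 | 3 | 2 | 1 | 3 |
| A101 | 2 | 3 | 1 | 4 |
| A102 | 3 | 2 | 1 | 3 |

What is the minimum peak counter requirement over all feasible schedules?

Early-start (A100@1, A101@1, A102@1) gives peak 7: h1:7  h2:7  h3:4  h4:0  h5:0.
Shift A101→4.
Schedule A100@1, A101@4, A102@1: h1:4  h2:4  h3:4  h4:3  h5:3 — peak 4.
Total counter-hours = 18 over 5 hours ⇒ peak ≥ ⌈18/5⌉ = 4, so 4 is optimal.

4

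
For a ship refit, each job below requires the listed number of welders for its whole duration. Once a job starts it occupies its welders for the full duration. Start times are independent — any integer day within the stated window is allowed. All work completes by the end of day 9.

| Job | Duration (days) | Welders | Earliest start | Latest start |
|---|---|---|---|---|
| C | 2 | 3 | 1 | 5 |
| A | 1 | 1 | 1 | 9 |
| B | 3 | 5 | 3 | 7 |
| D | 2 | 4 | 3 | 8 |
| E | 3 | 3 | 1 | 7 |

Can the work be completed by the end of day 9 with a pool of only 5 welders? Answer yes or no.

The minimum achievable peak is 6; 5 < 6, so no feasible schedule stays within the cap.

no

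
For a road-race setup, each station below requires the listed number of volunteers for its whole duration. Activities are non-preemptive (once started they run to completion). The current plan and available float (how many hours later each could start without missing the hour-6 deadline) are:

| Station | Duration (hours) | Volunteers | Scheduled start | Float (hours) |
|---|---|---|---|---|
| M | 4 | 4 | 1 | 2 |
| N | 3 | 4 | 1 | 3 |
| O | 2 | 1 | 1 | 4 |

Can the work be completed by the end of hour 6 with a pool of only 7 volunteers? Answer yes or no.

The minimum achievable peak is 8; 7 < 8, so no feasible schedule stays within the cap.

no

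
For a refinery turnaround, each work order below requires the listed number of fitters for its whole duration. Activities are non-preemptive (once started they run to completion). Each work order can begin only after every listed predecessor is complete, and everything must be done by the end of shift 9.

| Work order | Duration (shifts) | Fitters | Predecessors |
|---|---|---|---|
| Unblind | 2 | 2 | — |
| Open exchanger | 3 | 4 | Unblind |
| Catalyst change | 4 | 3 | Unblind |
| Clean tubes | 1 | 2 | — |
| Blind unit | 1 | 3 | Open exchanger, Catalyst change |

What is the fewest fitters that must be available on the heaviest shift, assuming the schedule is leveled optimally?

Schedule Unblind@1, Open exchanger@3, Catalyst change@3, Clean tubes@1, Blind unit@7: s1:4  s2:2  s3:7  s4:7  s5:7  s6:3  s7:3  s8:0  s9:0 — peak 7.

7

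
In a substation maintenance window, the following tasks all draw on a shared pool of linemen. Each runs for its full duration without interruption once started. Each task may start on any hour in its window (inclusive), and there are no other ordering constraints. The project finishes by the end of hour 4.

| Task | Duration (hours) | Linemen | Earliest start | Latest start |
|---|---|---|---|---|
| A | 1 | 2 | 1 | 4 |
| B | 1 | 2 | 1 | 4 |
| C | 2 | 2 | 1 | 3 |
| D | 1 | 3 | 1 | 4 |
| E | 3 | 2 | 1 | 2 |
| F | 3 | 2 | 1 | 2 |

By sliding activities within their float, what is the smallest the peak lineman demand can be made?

6

Early-start (A@1, B@1, C@1, D@1, E@1, F@1) gives peak 13: h1:13  h2:6  h3:4  h4:0.
Shift C→2, D→4, F→2.
Schedule A@1, B@1, C@2, D@4, E@1, F@2: h1:6  h2:6  h3:6  h4:5 — peak 6.
Total lineman-hours = 23 over 4 hours ⇒ peak ≥ ⌈23/4⌉ = 6, so 6 is optimal.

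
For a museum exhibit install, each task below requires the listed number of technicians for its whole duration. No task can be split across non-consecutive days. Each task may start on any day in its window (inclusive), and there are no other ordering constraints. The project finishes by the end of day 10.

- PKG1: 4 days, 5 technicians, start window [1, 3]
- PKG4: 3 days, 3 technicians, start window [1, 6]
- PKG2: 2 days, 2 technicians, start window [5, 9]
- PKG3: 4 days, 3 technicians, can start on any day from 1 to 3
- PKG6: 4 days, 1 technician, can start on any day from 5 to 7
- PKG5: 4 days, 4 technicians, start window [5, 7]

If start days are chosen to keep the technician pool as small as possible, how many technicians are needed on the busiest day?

Early-start (PKG1@1, PKG4@1, PKG2@5, PKG3@1, PKG6@5, PKG5@5) gives peak 11: d1:11  d2:11  d3:11  d4:8  d5:7  d6:7  d7:5  d8:5  d9:0  d10:0.
Shift PKG4→5, PKG5→7.
Schedule PKG1@1, PKG4@5, PKG2@5, PKG3@1, PKG6@5, PKG5@7: d1:8  d2:8  d3:8  d4:8  d5:6  d6:6  d7:8  d8:5  d9:4  d10:4 — peak 8.

8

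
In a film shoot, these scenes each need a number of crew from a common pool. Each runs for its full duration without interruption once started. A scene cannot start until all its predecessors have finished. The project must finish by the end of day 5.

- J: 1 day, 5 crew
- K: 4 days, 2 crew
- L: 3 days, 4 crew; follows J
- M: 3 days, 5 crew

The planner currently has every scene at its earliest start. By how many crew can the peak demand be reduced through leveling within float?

1

Early-start peak: d1:12  d2:11  d3:11  d4:6  d5:0 ⇒ 12.
Leveled (J@1, K@1, L@2, M@2): d1:7  d2:11  d3:11  d4:11  d5:0 ⇒ 11.
Reduction 12 − 11 = 1.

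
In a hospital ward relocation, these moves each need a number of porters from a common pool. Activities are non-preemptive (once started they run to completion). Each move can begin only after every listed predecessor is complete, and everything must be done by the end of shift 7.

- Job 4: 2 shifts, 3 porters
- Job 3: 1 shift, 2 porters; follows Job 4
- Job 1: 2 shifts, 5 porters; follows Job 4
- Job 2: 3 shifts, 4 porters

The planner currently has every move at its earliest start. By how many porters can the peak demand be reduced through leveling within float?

5

Early-start peak: s1:7  s2:7  s3:11  s4:5  s5:0  s6:0  s7:0 ⇒ 11.
Leveled (Job 4@1, Job 3@3, Job 1@6, Job 2@3): s1:3  s2:3  s3:6  s4:4  s5:4  s6:5  s7:5 ⇒ 6.
Reduction 11 − 6 = 5.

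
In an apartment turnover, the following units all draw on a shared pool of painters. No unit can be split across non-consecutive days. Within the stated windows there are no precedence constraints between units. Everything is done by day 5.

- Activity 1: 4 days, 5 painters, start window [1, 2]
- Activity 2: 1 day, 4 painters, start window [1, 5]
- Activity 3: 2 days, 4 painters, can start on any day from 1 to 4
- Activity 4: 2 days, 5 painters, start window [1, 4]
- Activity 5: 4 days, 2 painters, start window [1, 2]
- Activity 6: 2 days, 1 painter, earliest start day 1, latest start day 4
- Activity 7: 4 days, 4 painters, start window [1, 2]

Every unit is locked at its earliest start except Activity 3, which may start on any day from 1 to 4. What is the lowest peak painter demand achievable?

Activity 3@1: d1:25  d2:21  d3:11  d4:11  d5:0 → peak 25
Activity 3@2: d1:21  d2:21  d3:15  d4:11  d5:0 → peak 21
Activity 3@3: d1:21  d2:17  d3:15  d4:15  d5:0 → peak 21
Activity 3@4: d1:21  d2:17  d3:11  d4:15  d5:4 → peak 21
Best is Activity 3@2, peak 21.

21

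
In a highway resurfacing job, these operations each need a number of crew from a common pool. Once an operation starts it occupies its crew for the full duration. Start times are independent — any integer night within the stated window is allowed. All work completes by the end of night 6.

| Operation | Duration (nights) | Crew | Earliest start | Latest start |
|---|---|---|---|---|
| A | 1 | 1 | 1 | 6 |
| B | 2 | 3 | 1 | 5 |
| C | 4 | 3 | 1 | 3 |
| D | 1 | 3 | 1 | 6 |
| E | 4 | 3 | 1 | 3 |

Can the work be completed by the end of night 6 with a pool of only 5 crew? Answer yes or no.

Total crew member-nights = 34; over 6 nights the average is 34/6 > 5, so some night must exceed 5.

no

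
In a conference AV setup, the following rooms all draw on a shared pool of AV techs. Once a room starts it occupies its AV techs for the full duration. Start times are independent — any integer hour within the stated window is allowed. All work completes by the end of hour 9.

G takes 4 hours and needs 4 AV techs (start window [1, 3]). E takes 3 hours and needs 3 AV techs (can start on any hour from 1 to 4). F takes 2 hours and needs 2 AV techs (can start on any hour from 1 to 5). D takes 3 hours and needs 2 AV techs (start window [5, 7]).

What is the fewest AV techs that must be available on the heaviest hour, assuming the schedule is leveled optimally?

7

Early-start (G@1, E@1, F@1, D@5) gives peak 9: h1:9  h2:9  h3:7  h4:4  h5:2  h6:2  h7:2  h8:0  h9:0.
Shift F→4.
Schedule G@1, E@1, F@4, D@5: h1:7  h2:7  h3:7  h4:6  h5:4  h6:2  h7:2  h8:0  h9:0 — peak 7.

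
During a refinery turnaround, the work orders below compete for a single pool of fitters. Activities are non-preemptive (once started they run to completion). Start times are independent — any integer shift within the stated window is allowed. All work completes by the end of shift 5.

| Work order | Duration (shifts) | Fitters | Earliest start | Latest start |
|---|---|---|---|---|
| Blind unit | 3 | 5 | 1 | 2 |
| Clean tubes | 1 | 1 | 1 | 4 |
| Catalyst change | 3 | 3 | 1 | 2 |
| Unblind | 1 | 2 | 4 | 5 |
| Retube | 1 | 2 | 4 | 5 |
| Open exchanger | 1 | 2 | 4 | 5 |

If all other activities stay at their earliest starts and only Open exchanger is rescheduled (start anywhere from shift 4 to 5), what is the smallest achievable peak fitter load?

Open exchanger@4: s1:9  s2:8  s3:8  s4:6  s5:0 → peak 9
Open exchanger@5: s1:9  s2:8  s3:8  s4:4  s5:2 → peak 9
Best is Open exchanger@4, peak 9.

9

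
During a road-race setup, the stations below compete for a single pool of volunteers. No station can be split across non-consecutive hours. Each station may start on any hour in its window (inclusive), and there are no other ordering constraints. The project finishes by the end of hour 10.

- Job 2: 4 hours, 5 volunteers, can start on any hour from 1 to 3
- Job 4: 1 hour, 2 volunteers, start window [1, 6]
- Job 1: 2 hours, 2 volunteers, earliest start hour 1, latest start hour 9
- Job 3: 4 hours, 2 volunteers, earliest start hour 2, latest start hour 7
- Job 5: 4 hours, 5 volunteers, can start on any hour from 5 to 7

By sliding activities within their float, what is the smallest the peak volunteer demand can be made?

Early-start (Job 2@1, Job 4@1, Job 1@1, Job 3@2, Job 5@5) gives peak 9: h1:9  h2:9  h3:7  h4:7  h5:7  h6:5  h7:5  h8:5  h9:0  h10:0.
Shift Job 1→2, Job 3→4.
Schedule Job 2@1, Job 4@1, Job 1@2, Job 3@4, Job 5@5: h1:7  h2:7  h3:7  h4:7  h5:7  h6:7  h7:7  h8:5  h9:0  h10:0 — peak 7.

7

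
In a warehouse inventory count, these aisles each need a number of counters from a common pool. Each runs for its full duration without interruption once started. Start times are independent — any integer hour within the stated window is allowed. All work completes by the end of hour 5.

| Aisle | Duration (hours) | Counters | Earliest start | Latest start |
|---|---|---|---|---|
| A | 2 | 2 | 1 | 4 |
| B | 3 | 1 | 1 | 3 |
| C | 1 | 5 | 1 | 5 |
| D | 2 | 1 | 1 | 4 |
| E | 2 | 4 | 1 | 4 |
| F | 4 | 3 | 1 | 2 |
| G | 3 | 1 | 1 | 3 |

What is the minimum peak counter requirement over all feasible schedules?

Early-start (A@1, B@1, C@1, D@1, E@1, F@1, G@1) gives peak 17: h1:17  h2:12  h3:5  h4:3  h5:0.
Shift D→2, E→4, F→2, G→2.
Schedule A@1, B@1, C@1, D@2, E@4, F@2, G@2: h1:8  h2:8  h3:6  h4:8  h5:7 — peak 8.
Total counter-hours = 37 over 5 hours ⇒ peak ≥ ⌈37/5⌉ = 8, so 8 is optimal.

8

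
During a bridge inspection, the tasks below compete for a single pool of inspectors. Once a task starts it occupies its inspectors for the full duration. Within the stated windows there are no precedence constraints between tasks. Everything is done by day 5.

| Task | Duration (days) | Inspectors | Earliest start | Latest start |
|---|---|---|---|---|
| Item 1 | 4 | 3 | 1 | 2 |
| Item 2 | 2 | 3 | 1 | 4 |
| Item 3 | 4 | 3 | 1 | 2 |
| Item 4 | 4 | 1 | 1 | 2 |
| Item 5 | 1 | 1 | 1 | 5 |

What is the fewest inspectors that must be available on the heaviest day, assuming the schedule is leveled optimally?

10

Early-start (Item 1@1, Item 2@1, Item 3@1, Item 4@1, Item 5@1) gives peak 11: d1:11  d2:10  d3:7  d4:7  d5:0.
Shift Item 5→3.
Schedule Item 1@1, Item 2@1, Item 3@1, Item 4@1, Item 5@3: d1:10  d2:10  d3:8  d4:7  d5:0 — peak 10.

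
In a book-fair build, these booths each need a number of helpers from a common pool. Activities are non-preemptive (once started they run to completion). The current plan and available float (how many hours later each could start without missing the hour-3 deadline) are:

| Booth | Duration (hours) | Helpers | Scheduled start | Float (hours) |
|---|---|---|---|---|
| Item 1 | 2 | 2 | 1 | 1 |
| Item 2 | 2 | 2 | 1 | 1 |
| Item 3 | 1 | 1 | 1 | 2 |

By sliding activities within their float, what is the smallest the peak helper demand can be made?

Early-start (Item 1@1, Item 2@1, Item 3@1) gives peak 5: h1:5  h2:4  h3:0.
Shift Item 3→3.
Schedule Item 1@1, Item 2@1, Item 3@3: h1:4  h2:4  h3:1 — peak 4.
No arrangement of the 12 feasible schedules does better.

4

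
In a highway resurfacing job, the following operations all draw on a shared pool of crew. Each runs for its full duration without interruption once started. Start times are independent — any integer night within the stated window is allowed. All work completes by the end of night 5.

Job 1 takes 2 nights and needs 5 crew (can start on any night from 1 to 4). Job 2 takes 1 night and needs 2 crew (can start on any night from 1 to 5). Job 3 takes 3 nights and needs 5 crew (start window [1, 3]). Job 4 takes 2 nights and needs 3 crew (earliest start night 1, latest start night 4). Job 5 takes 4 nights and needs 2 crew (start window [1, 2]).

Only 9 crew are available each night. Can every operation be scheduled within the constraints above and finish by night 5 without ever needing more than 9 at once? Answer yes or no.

no

The minimum achievable peak is 10; 9 < 10, so no feasible schedule stays within the cap.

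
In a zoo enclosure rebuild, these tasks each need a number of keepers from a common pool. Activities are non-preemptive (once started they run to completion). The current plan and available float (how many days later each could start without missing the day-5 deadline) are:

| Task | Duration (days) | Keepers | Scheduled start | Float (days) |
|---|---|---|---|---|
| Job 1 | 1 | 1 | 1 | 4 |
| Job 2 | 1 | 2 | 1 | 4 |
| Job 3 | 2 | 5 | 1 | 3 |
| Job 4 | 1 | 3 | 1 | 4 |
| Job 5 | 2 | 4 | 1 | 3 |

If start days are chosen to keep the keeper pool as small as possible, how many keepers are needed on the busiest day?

5

Early-start (Job 1@1, Job 2@1, Job 3@1, Job 4@1, Job 5@1) gives peak 15: d1:15  d2:9  d3:0  d4:0  d5:0.
Shift Job 2→3, Job 3→4, Job 4→3.
Schedule Job 1@1, Job 2@3, Job 3@4, Job 4@3, Job 5@1: d1:5  d2:4  d3:5  d4:5  d5:5 — peak 5.
Total keeper-days = 24 over 5 days ⇒ peak ≥ ⌈24/5⌉ = 5, so 5 is optimal.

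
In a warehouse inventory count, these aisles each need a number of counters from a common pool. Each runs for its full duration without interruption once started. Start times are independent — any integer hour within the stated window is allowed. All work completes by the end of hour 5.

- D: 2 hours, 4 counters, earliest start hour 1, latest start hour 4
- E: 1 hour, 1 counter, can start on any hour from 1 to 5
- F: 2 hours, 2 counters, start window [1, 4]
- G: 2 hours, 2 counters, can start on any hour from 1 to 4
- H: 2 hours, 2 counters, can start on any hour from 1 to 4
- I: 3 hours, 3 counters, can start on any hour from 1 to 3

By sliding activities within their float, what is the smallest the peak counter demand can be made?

Early-start (D@1, E@1, F@1, G@1, H@1, I@1) gives peak 14: h1:14  h2:13  h3:3  h4:0  h5:0.
Shift G→3, H→3, I→3.
Schedule D@1, E@1, F@1, G@3, H@3, I@3: h1:7  h2:6  h3:7  h4:7  h5:3 — peak 7.

7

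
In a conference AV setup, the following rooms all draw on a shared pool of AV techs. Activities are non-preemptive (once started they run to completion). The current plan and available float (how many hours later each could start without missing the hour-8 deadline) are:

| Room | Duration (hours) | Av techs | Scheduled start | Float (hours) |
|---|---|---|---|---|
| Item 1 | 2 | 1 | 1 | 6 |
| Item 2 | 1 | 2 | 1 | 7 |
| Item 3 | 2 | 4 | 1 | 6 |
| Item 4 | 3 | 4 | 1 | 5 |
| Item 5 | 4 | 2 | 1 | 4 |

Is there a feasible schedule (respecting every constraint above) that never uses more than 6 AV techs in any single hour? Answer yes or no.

yes

Schedule Item 1@1, Item 2@1, Item 3@2, Item 4@4, Item 5@3: h1:3  h2:5  h3:6  h4:6  h5:6  h6:6  h7:0  h8:0 — peak 6 ≤ 6.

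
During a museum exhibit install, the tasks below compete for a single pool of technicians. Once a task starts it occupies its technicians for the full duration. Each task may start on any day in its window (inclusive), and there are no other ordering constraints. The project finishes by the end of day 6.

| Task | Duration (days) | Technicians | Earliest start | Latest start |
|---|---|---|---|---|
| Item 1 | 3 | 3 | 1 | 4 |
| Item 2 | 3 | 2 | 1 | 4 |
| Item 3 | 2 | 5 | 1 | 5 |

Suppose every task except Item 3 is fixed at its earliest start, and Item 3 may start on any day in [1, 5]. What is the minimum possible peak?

Item 3@1: d1:10  d2:10  d3:5  d4:0  d5:0  d6:0 → peak 10
Item 3@2: d1:5  d2:10  d3:10  d4:0  d5:0  d6:0 → peak 10
Item 3@3: d1:5  d2:5  d3:10  d4:5  d5:0  d6:0 → peak 10
Item 3@4: d1:5  d2:5  d3:5  d4:5  d5:5  d6:0 → peak 5
Item 3@5: d1:5  d2:5  d3:5  d4:0  d5:5  d6:5 → peak 5
Best is Item 3@4, peak 5.

5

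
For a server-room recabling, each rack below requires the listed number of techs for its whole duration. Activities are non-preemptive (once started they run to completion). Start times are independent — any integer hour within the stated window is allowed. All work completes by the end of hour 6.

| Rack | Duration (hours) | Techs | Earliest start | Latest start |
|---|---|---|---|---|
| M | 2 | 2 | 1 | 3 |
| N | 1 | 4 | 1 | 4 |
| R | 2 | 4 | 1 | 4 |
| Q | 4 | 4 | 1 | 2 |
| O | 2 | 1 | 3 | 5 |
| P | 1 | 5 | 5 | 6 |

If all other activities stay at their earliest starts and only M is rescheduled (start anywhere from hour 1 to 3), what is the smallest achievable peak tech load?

12

M@1: h1:14  h2:10  h3:5  h4:5  h5:5  h6:0 → peak 14
M@2: h1:12  h2:10  h3:7  h4:5  h5:5  h6:0 → peak 12
M@3: h1:12  h2:8  h3:7  h4:7  h5:5  h6:0 → peak 12
Best is M@2, peak 12.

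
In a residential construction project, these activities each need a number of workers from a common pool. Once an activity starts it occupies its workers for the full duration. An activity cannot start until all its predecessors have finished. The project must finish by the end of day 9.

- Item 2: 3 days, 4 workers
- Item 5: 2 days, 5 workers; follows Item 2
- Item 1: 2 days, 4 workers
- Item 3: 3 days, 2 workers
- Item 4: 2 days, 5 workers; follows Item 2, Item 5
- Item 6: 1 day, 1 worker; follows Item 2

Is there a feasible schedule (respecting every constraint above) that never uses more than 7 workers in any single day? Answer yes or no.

Schedule Item 2@1, Item 5@4, Item 1@6, Item 3@1, Item 4@8, Item 6@4: d1:6  d2:6  d3:6  d4:6  d5:5  d6:4  d7:4  d8:5  d9:5 — peak 6 ≤ 7.

yes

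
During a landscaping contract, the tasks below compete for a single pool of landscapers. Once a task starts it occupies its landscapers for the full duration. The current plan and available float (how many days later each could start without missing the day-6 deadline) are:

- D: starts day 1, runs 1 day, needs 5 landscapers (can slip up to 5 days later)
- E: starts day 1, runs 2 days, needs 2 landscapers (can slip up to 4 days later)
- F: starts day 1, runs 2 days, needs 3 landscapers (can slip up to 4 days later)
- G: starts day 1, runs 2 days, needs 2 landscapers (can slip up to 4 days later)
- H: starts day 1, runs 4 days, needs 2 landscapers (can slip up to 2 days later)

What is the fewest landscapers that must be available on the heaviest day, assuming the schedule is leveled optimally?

6

Early-start (D@1, E@1, F@1, G@1, H@1) gives peak 14: d1:14  d2:9  d3:2  d4:2  d5:0  d6:0.
Shift E→2, F→4, G→2, H→2.
Schedule D@1, E@2, F@4, G@2, H@2: d1:5  d2:6  d3:6  d4:5  d5:5  d6:0 — peak 6.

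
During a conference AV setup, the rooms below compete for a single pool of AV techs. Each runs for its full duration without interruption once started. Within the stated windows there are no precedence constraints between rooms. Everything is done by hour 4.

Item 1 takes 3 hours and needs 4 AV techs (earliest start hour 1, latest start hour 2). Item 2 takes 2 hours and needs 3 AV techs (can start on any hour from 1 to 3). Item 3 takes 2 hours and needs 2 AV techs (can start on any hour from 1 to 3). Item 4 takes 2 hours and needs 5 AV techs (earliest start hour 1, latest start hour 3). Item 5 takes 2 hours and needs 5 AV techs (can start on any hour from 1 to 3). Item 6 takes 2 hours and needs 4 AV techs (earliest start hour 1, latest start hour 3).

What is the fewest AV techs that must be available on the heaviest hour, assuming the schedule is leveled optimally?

Early-start (Item 1@1, Item 2@1, Item 3@1, Item 4@1, Item 5@1, Item 6@1) gives peak 23: h1:23  h2:23  h3:4  h4:0.
Shift Item 5→3, Item 6→3.
Schedule Item 1@1, Item 2@1, Item 3@1, Item 4@1, Item 5@3, Item 6@3: h1:14  h2:14  h3:13  h4:9 — peak 14.

14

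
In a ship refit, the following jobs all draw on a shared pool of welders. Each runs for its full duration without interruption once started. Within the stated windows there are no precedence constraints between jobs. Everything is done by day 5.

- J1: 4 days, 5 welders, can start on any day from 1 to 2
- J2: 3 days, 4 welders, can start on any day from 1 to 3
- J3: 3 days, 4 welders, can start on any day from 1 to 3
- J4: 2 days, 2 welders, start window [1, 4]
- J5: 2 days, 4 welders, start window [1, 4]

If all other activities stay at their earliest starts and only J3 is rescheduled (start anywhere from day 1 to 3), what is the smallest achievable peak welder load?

15

J3@1: d1:19  d2:19  d3:13  d4:5  d5:0 → peak 19
J3@2: d1:15  d2:19  d3:13  d4:9  d5:0 → peak 19
J3@3: d1:15  d2:15  d3:13  d4:9  d5:4 → peak 15
Best is J3@3, peak 15.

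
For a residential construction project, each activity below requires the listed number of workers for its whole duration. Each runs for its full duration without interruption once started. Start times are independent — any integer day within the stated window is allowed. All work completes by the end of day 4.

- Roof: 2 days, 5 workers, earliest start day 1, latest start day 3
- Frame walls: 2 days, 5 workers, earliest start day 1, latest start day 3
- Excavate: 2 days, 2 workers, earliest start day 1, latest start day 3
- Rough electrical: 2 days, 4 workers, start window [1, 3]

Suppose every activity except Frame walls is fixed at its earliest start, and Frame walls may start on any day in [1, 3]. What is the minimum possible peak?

11

Frame walls@1: d1:16  d2:16  d3:0  d4:0 → peak 16
Frame walls@2: d1:11  d2:16  d3:5  d4:0 → peak 16
Frame walls@3: d1:11  d2:11  d3:5  d4:5 → peak 11
Best is Frame walls@3, peak 11.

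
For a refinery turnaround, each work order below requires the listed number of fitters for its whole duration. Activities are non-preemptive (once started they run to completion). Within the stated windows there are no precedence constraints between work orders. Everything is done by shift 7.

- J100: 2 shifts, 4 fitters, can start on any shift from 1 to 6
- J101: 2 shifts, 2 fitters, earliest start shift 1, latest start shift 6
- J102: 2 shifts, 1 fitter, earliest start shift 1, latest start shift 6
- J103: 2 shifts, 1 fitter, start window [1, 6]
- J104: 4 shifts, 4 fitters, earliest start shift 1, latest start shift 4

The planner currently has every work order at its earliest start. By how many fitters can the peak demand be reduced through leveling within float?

6

Early-start peak: s1:12  s2:12  s3:4  s4:4  s5:0  s6:0  s7:0 ⇒ 12.
Leveled (J100@1, J101@1, J102@3, J103@3, J104@3): s1:6  s2:6  s3:6  s4:6  s5:4  s6:4  s7:0 ⇒ 6.
Reduction 12 − 6 = 6.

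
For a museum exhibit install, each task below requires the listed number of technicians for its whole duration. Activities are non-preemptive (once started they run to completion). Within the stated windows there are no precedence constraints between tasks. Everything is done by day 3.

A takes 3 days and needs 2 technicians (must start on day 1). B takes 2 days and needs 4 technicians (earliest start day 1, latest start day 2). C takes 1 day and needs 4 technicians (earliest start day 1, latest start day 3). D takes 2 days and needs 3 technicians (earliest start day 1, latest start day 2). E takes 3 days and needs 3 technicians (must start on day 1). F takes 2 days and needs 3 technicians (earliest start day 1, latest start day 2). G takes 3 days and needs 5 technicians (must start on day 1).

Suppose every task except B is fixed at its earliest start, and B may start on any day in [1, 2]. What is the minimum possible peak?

20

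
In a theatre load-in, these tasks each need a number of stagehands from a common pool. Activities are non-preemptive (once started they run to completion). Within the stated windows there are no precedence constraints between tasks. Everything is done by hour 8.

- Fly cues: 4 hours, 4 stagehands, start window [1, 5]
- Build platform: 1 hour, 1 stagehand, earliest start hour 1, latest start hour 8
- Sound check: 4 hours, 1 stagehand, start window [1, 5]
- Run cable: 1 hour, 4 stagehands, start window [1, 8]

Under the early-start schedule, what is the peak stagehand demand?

Early-start schedule: Fly cues@1, Build platform@1, Sound check@1, Run cable@1.
Load per hour: hour 1: 10, hour 2: 5, hour 3: 5, hour 4: 5, hour 5: 0, hour 6: 0, hour 7: 0, hour 8: 0.
Peak is 10.

10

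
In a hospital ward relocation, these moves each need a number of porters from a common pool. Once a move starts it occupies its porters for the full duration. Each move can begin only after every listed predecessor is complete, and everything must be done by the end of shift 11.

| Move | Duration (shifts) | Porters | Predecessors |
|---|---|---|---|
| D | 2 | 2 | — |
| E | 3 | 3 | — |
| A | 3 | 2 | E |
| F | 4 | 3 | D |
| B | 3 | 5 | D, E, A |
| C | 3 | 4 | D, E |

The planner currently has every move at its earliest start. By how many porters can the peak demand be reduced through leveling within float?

1

Early-start peak: s1:5  s2:5  s3:6  s4:9  s5:9  s6:9  s7:5  s8:5  s9:5  s10:0  s11:0 ⇒ 9.
Leveled (D@1, E@1, A@4, F@7, B@7, C@4): s1:5  s2:5  s3:3  s4:6  s5:6  s6:6  s7:8  s8:8  s9:8  s10:3  s11:0 ⇒ 8.
Reduction 9 − 8 = 1.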